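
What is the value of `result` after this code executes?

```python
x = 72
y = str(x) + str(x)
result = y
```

x = 72; y = '7272'; result = '7272'

'7272'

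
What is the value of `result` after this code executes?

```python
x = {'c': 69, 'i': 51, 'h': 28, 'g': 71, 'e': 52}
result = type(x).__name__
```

x is dict; result = 'dict'

'dict'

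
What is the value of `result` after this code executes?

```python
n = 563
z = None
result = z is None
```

n = 563; z = None; result = True

True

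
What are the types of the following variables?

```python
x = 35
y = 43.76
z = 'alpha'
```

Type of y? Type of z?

y is assigned a number with a decimal point, so it is a float; z is assigned a quoted string literal, so it is a str

float, str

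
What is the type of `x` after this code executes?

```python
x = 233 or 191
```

'or' returns first truthy value (int)

int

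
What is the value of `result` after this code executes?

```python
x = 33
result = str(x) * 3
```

x = 33; result = '333333'

'333333'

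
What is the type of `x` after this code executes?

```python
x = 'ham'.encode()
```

str.encode() returns bytes

bytes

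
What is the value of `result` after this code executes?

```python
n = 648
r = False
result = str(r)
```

n = 648; r = False; result = 'False'

'False'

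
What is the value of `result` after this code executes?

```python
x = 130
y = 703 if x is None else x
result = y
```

x = 130; y = 130; result = 130

130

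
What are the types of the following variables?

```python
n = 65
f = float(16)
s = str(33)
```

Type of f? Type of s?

f is assigned the result of calling float(), which returns a float; s is assigned the result of calling str(), which returns a str

float, str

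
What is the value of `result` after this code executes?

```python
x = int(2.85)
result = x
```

x = 2; result = 2

2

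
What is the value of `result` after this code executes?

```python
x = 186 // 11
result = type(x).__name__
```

x is int; result = 'int'

'int'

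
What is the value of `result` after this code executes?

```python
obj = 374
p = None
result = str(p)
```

obj = 374; p = None; result = 'None'

'None'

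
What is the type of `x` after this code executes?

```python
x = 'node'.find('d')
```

str.find() returns int index

int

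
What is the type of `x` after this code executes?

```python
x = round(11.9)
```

round() with no decimal places returns int

int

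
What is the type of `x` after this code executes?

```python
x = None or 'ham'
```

'or' with None returns the other truthy value (str)

str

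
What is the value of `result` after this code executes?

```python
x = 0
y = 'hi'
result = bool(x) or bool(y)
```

x = 0; y = 'hi'; result = True

True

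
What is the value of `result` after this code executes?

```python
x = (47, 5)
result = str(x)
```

x = (47, 5); result = '(47, 5)'

'(47, 5)'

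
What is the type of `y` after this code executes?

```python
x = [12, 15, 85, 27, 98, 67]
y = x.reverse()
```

list.reverse() returns None

NoneType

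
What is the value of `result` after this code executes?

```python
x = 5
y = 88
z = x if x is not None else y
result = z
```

x = 5; y = 88; z = 5; result = 5

5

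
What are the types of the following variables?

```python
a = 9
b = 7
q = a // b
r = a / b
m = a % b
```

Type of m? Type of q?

% of ints returns int; // returns int

int, int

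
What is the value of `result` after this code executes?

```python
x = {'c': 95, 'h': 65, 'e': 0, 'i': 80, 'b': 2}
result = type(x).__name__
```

x is dict; result = 'dict'

'dict'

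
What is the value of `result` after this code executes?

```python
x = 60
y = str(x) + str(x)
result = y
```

x = 60; y = '6060'; result = '6060'

'6060'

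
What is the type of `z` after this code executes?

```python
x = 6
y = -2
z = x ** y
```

int ** negative = float

float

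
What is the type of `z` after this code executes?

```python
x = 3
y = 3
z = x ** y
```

positive int ** positive int = int

int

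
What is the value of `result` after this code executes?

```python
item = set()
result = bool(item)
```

item = set(); result = False

False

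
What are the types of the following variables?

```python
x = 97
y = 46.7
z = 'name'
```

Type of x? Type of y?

x is assigned a bare integer (no decimal point), so it is an int; y is assigned a number with a decimal point, so it is a float

int, float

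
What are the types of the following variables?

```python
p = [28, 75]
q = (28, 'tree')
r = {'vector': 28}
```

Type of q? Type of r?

q is assigned a tuple (parenthesized, comma-separated values); r is assigned a dict literal ({key: value})

tuple, dict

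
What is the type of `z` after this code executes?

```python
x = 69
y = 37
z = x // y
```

int // int = int

int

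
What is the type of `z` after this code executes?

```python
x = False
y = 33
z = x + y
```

bool + int = int (bool is subclass of int)

int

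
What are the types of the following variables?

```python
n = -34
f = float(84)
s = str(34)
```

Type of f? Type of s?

f is assigned the result of calling float(), which returns a float; s is assigned the result of calling str(), which returns a str

float, str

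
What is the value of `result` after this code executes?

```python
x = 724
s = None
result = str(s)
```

x = 724; s = None; result = 'None'

'None'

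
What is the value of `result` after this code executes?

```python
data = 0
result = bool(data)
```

data = 0; result = False

False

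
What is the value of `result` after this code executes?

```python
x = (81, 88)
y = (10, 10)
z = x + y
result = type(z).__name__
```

x is tuple; y is tuple; z is tuple; result = 'tuple'

'tuple'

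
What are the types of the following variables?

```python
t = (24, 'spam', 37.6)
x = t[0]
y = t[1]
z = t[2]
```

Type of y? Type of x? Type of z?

tuple[1] is str; tuple[0] is int; tuple[2] is float

str, int, float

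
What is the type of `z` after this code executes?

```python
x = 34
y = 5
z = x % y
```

int % int = int

int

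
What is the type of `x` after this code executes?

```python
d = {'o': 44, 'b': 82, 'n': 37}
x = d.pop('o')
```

dict.pop() returns the value

int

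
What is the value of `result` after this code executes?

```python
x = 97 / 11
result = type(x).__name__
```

x is float; result = 'float'

'float'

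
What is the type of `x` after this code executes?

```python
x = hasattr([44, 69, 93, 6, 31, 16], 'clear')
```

hasattr() returns bool

bool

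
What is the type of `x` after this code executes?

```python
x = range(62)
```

range() returns a range object

range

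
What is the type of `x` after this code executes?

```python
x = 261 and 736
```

'and' with truthy values returns last operand (int)

int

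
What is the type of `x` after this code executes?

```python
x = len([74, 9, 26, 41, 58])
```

len() always returns int

int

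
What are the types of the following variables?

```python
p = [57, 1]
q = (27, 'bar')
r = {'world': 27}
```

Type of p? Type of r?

p is assigned a list literal (square brackets); r is assigned a dict literal ({key: value})

list, dict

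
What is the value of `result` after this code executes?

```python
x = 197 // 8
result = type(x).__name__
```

x is int; result = 'int'

'int'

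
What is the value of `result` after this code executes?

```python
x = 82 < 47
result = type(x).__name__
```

x is bool; result = 'bool'

'bool'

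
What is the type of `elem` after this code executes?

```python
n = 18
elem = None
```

None has type NoneType

NoneType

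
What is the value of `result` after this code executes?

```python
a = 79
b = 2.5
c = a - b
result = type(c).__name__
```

a is int; b is float; c is float; result = 'float'

'float'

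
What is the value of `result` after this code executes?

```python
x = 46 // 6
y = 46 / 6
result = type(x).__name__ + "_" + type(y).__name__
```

x is int; y is float; result = 'int_float'

'int_float'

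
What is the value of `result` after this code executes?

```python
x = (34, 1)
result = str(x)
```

x = (34, 1); result = '(34, 1)'

'(34, 1)'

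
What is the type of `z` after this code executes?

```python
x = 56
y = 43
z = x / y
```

int / int = float

float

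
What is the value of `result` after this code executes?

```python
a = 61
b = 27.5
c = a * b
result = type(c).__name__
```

a is int; b is float; c is float; result = 'float'

'float'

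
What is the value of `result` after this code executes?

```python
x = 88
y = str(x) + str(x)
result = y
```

x = 88; y = '8888'; result = '8888'

'8888'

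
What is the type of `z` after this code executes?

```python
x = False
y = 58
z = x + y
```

bool + int = int (bool is subclass of int)

int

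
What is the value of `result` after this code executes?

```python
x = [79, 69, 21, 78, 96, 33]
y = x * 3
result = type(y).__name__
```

x is list; y is list; result = 'list'

'list'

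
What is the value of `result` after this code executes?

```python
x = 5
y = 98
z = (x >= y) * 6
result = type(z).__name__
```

x is int; y is int; z is int; result = 'int'

'int'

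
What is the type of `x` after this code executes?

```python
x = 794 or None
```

'or' returns first truthy value

int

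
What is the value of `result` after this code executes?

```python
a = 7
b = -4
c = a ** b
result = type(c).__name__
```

a is int; b is int; c is float; result = 'float'

'float'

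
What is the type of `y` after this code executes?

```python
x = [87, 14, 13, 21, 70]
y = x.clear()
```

list.clear() returns None

NoneType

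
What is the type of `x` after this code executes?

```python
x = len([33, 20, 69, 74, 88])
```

len() always returns int

int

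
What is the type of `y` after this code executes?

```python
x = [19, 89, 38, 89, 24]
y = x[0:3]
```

Slicing a list returns a list

list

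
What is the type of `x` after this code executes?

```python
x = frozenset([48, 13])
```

frozenset() returns frozenset

frozenset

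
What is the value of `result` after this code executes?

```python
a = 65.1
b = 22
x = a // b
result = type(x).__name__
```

a is float; b is int; x is float; result = 'float'

'float'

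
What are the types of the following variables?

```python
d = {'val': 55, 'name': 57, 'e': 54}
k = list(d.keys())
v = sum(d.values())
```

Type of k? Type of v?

list() converts to list; sum of ints is int

list, int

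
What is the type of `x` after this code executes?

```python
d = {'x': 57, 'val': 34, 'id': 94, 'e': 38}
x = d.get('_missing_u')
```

dict.get() returns None when key not found

NoneType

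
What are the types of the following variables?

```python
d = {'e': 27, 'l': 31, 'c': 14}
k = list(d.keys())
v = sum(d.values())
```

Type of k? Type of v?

list() converts to list; sum of ints is int

list, int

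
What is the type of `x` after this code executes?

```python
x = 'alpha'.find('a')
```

str.find() returns int index

int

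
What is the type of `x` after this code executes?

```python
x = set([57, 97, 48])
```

set() constructor returns set

set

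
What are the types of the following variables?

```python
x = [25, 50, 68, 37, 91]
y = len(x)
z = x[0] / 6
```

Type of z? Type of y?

int / int = float; len() returns int

float, int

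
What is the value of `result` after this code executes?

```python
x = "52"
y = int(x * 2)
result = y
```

x = '52'; y = 5252; result = 5252

5252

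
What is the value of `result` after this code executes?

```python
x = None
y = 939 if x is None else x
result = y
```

x = None; y = 939; result = 939

939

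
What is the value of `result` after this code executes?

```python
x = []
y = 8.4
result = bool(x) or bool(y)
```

x = []; y = 8.4; result = True

True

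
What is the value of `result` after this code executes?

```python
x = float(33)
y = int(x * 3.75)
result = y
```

x = 33.0; y = 123; result = 123

123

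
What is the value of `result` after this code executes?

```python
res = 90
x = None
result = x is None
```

res = 90; x = None; result = True

True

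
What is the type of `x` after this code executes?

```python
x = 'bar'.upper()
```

str.upper() returns str

str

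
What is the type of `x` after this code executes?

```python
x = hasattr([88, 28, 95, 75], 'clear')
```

hasattr() returns bool

bool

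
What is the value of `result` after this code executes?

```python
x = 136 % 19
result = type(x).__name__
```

x is int; result = 'int'

'int'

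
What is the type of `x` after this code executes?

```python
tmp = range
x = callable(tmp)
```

callable() returns bool

bool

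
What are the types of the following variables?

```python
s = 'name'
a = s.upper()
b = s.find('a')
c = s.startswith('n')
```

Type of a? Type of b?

upper() returns str; find() returns int

str, int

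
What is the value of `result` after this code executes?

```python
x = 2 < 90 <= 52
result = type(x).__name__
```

x is bool; result = 'bool'

'bool'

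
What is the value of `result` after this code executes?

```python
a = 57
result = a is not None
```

a = 57; result = True

True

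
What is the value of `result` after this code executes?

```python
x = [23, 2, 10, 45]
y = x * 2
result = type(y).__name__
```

x is list; y is list; result = 'list'

'list'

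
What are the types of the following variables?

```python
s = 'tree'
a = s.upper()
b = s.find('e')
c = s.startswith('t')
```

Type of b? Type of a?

find() returns int; upper() returns str

int, str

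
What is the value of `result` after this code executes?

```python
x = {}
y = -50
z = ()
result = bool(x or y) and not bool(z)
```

x = {}; y = -50; z = (); result = True

True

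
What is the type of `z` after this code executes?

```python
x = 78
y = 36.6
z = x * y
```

int * float = float

float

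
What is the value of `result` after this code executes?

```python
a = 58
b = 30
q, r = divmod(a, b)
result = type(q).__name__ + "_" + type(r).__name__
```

a is int; b is int; q is int; r is int; result = 'int_int'

'int_int'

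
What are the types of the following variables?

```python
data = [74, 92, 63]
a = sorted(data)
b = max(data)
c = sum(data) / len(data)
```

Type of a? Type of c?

sorted() returns list; int / int = float

list, float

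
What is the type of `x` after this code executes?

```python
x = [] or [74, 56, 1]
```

'or' returns first truthy value (list)

list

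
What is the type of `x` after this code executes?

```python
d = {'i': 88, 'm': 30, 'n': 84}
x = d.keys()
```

.keys() returns dict_keys view

dict_keys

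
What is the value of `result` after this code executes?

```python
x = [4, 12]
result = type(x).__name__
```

x is list; result = 'list'

'list'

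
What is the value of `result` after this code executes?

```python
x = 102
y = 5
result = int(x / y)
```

x = 102; y = 5; result = 20

20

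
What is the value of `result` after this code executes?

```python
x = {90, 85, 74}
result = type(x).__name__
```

x is set; result = 'set'

'set'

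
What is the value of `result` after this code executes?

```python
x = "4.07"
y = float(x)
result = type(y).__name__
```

x is str; y is float; result = 'float'

'float'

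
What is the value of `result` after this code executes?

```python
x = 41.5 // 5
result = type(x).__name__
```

x is float; result = 'float'

'float'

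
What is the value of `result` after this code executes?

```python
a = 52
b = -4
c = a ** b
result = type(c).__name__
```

a is int; b is int; c is float; result = 'float'

'float'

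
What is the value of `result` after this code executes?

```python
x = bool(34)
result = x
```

x = True; result = True

True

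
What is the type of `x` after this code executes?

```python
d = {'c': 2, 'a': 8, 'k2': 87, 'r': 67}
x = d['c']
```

Accessing dict[str, int] with str key returns int

int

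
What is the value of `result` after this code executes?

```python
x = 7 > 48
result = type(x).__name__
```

x is bool; result = 'bool'

'bool'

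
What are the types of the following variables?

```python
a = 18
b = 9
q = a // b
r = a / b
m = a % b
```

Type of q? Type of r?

// returns int; / returns float

int, float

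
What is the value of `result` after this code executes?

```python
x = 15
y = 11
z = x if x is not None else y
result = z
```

x = 15; y = 11; z = 15; result = 15

15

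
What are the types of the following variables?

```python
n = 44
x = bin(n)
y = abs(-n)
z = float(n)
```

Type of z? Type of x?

float() returns float; bin() returns str

float, str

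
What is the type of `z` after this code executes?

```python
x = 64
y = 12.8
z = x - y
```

int - float = float

float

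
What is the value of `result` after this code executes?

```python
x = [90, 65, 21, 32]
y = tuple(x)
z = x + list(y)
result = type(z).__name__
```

x is list; y is tuple; z is list; result = 'list'

'list'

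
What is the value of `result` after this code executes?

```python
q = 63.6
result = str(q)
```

q = 63.6; result = '63.6'

'63.6'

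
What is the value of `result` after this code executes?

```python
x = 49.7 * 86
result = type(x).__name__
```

x is float; result = 'float'

'float'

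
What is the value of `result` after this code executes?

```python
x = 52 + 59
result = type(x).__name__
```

x is int; result = 'int'

'int'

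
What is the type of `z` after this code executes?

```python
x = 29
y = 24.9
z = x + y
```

int + float = float

float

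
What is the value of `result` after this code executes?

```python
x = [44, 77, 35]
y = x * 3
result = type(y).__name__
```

x is list; y is list; result = 'list'

'list'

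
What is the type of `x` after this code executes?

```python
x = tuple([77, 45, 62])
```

tuple() constructor returns tuple

tuple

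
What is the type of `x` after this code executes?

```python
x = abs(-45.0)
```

abs() of float returns float

float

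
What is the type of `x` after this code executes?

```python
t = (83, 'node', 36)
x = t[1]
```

Index 1 of tuple is a str literal

str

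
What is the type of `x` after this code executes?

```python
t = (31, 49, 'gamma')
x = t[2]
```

Index 2 of tuple is a str literal

str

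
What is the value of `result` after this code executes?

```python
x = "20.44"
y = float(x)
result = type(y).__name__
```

x is str; y is float; result = 'float'

'float'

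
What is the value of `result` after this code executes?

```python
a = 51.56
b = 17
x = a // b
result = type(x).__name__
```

a is float; b is int; x is float; result = 'float'

'float'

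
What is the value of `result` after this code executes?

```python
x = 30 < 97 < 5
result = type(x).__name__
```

x is bool; result = 'bool'

'bool'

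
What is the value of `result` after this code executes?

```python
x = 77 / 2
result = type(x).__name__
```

x is float; result = 'float'

'float'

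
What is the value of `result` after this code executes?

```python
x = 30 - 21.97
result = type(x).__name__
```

x is float; result = 'float'

'float'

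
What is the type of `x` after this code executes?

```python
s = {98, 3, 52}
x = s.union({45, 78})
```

set.union() returns a new set

set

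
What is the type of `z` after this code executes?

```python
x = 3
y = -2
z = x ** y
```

int ** negative = float

float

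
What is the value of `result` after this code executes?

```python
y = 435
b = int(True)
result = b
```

y = 435; b = 1; result = 1

1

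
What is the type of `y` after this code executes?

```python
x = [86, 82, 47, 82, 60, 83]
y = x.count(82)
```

list.count() returns int

int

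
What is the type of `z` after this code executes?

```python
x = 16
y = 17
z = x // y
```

int // int = int

int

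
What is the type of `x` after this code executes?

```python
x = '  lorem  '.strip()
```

str.strip() returns str

str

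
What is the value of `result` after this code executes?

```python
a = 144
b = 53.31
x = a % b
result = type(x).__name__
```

a is int; b is float; x is float; result = 'float'

'float'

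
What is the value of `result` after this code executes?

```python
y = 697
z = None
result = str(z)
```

y = 697; z = None; result = 'None'

'None'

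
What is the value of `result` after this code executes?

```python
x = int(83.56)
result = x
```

x = 83; result = 83

83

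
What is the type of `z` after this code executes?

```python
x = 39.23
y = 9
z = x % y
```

float % int = float

float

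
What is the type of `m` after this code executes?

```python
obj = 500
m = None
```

None has type NoneType

NoneType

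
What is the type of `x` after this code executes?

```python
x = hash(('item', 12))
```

hash() returns int

int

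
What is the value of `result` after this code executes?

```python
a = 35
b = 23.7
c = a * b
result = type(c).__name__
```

a is int; b is float; c is float; result = 'float'

'float'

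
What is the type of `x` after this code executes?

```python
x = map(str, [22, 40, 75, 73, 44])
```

map() returns a map object

map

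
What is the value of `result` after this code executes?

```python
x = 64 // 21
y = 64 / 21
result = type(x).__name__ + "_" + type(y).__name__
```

x is int; y is float; result = 'int_float'

'int_float'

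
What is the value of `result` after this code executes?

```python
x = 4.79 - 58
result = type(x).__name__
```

x is float; result = 'float'

'float'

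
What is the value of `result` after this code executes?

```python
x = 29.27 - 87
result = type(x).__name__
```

x is float; result = 'float'

'float'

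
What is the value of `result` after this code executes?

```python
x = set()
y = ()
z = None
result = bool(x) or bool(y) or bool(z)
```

x = set(); y = (); z = None; result = False

False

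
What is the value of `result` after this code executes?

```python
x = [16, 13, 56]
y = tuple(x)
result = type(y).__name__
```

x is list; y is tuple; result = 'tuple'

'tuple'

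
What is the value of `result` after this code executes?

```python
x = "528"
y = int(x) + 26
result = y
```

x = '528'; y = 554; result = 554

554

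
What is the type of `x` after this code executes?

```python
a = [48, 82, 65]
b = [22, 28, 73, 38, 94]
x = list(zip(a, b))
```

list(zip()) returns a list of tuples

list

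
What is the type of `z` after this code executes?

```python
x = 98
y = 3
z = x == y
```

Equality comparison returns bool

bool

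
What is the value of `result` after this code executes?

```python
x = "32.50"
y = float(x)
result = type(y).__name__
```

x is str; y is float; result = 'float'

'float'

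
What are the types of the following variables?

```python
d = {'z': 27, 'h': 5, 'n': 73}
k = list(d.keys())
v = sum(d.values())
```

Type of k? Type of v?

list() converts to list; sum of ints is int

list, int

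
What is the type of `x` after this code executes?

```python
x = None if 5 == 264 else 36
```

5 == 264 is False, so the else branch is taken

int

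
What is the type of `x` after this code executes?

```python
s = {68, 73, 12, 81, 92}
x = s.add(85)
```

set.add() returns None (mutates in place)

NoneType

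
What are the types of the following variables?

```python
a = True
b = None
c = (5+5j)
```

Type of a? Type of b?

a is assigned the constant True, which has type bool; b is assigned None, whose type is NoneType

bool, NoneType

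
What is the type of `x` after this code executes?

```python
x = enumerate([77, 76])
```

enumerate() returns an enumerate object

enumerate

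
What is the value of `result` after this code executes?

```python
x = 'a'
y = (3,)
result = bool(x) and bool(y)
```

x = 'a'; y = (3,); result = True

True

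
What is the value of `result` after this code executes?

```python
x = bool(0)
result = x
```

x = False; result = False

False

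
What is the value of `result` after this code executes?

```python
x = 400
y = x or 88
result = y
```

x = 400; y = 400; result = 400

400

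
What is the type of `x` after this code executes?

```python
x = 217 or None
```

'or' returns first truthy value

int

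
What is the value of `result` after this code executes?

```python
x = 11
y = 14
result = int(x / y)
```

x = 11; y = 14; result = 0

0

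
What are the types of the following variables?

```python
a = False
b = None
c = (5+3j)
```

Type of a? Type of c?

a is assigned the constant False, which has type bool; c is assigned (5+3j), an int plus an imaginary literal (j suffix), which evaluates to complex

bool, complex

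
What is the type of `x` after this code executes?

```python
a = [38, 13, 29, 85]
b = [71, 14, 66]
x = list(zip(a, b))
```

list(zip()) returns a list of tuples

list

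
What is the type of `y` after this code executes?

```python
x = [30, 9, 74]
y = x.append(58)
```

list.append() returns None (mutates in place)

NoneType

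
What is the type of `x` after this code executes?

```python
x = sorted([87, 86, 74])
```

sorted() always returns list

list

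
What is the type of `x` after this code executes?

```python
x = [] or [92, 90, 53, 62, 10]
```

'or' returns first truthy value (list)

list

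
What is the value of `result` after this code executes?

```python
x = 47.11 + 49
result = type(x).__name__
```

x is float; result = 'float'

'float'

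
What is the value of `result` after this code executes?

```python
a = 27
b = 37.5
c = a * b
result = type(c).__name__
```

a is int; b is float; c is float; result = 'float'

'float'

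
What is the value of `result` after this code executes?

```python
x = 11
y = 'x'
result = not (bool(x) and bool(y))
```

x = 11; y = 'x'; result = False

False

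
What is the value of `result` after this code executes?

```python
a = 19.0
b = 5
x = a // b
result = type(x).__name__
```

a is float; b is int; x is float; result = 'float'

'float'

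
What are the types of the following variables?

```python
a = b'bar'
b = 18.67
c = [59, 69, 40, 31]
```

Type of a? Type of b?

a is assigned a bytes literal (b'...' prefix); b is assigned a number with a decimal point, so it is a float

bytes, float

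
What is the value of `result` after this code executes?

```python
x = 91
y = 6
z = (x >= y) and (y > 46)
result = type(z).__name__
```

x is int; y is int; z is bool; result = 'bool'

'bool'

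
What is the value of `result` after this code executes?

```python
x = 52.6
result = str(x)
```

x = 52.6; result = '52.6'

'52.6'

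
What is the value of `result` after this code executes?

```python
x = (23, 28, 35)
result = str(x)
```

x = (23, 28, 35); result = '(23, 28, 35)'

'(23, 28, 35)'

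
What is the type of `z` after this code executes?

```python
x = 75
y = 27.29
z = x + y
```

int + float = float

float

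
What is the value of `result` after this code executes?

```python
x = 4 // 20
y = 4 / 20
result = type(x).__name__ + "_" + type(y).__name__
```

x is int; y is float; result = 'int_float'

'int_float'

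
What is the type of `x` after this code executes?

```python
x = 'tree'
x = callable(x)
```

callable() returns bool

bool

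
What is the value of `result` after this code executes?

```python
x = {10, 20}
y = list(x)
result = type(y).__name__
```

x is set; y is list; result = 'list'

'list'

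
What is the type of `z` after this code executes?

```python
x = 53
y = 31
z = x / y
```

int / int = float

float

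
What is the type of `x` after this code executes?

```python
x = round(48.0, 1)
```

round() with decimal places returns float

float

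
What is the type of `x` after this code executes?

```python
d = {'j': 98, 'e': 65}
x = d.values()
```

.values() returns dict_values view

dict_values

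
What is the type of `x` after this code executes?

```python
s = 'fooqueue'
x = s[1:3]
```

Slicing a str returns str

str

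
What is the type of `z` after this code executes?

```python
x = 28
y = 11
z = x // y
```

int // int = int

int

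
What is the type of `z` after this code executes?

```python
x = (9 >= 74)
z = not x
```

'not' returns bool

bool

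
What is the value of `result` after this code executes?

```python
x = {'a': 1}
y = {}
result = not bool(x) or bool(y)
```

x = {'a': 1}; y = {}; result = False

False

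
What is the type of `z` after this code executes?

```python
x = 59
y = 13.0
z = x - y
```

int - float = float

float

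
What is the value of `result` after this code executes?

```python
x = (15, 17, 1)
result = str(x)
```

x = (15, 17, 1); result = '(15, 17, 1)'

'(15, 17, 1)'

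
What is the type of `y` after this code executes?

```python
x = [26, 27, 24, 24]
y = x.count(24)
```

list.count() returns int

int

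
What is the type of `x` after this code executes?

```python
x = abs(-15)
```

abs() of int returns int

int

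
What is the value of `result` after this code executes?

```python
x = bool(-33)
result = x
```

x = True; result = True

True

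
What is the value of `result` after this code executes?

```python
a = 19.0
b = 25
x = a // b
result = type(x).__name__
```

a is float; b is int; x is float; result = 'float'

'float'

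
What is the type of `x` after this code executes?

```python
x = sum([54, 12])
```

sum() of ints returns int

int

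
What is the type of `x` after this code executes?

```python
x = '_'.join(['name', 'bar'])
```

str.join() returns str

str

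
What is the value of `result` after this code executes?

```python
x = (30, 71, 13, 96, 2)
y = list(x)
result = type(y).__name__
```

x is tuple; y is list; result = 'list'

'list'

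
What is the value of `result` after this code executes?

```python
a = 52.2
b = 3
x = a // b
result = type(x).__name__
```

a is float; b is int; x is float; result = 'float'

'float'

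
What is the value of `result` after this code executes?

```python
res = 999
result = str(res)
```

res = 999; result = '999'

'999'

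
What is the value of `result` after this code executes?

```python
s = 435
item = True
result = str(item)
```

s = 435; item = True; result = 'True'

'True'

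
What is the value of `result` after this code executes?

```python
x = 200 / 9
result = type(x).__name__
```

x is float; result = 'float'

'float'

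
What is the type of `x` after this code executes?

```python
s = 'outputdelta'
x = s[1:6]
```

Slicing a str returns str

str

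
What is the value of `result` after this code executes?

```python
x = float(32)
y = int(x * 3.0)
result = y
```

x = 32.0; y = 96; result = 96

96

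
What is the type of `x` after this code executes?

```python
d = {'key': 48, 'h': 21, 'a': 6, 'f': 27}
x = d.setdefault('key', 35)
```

dict.setdefault() returns the (existing or default) value

int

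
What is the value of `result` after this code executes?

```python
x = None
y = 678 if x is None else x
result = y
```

x = None; y = 678; result = 678

678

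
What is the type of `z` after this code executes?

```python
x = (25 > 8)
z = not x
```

'not' returns bool

bool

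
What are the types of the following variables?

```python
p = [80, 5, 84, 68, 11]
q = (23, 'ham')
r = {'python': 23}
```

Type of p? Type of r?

p is assigned a list literal (square brackets); r is assigned a dict literal ({key: value})

list, dict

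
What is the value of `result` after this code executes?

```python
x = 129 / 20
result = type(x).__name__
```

x is float; result = 'float'

'float'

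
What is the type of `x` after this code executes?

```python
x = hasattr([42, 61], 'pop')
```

hasattr() returns bool

bool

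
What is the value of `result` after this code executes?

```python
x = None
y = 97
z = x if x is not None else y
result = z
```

x = None; y = 97; z = 97; result = 97

97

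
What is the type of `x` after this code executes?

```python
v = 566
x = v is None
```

'is' comparison returns bool

bool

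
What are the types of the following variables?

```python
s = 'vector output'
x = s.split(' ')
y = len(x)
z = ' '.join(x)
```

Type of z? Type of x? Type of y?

str.join() returns str; str.split() returns list; len() returns int

str, list, int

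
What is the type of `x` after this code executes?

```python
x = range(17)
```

range() returns a range object

range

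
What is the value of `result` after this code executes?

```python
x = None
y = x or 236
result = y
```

x = None; y = 236; result = 236

236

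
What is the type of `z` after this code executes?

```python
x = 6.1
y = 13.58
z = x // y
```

float // float = float

float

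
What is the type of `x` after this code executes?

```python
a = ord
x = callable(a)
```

callable() returns bool

bool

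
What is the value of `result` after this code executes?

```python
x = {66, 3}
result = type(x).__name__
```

x is set; result = 'set'

'set'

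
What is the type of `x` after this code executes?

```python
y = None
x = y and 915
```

'and' returns first falsy value (None)

NoneType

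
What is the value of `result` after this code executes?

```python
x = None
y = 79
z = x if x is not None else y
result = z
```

x = None; y = 79; z = 79; result = 79

79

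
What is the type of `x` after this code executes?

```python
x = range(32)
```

range() returns a range object

range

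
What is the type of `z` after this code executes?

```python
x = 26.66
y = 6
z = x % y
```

float % int = float

float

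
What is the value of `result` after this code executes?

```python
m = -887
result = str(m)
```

m = -887; result = '-887'

'-887'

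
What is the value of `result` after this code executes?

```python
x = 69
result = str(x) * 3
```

x = 69; result = '696969'

'696969'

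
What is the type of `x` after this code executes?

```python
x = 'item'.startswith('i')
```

str.startswith() returns bool

bool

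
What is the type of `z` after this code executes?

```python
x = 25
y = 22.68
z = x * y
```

int * float = float

float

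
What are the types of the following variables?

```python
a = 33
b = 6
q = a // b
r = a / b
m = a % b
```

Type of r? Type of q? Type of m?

/ returns float; // returns int; % of ints returns int

float, int, int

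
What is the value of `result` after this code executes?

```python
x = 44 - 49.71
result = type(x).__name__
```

x is float; result = 'float'

'float'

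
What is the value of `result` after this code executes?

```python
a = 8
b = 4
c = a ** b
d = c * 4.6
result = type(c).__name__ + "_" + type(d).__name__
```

a is int; b is int; c is int; d is float; result = 'int_float'

'int_float'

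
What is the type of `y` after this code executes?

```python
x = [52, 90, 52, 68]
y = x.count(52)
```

list.count() returns int

int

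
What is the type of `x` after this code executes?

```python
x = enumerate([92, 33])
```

enumerate() returns an enumerate object

enumerate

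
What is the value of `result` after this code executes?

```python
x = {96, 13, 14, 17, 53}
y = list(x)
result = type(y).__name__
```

x is set; y is list; result = 'list'

'list'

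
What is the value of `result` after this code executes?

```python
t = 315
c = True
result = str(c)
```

t = 315; c = True; result = 'True'

'True'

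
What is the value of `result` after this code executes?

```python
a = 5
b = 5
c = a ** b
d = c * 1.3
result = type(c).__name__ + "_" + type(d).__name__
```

a is int; b is int; c is int; d is float; result = 'int_float'

'int_float'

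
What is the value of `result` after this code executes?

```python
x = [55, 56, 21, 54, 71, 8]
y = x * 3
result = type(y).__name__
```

x is list; y is list; result = 'list'

'list'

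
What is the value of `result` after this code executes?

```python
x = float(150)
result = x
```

x = 150.0; result = 150.0

150.0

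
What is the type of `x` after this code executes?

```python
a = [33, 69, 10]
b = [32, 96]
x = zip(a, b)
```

zip() returns a zip object

zip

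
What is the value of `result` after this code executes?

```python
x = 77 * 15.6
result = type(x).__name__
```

x is float; result = 'float'

'float'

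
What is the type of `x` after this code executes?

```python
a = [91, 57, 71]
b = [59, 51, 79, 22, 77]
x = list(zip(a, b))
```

list(zip()) returns a list of tuples

list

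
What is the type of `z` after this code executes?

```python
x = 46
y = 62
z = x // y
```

int // int = int

int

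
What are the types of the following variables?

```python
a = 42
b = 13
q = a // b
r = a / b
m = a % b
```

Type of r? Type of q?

/ returns float; // returns int

float, int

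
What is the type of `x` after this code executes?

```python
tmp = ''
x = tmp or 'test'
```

'or' returns first truthy value (str)

str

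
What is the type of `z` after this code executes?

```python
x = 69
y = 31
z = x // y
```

int // int = int

int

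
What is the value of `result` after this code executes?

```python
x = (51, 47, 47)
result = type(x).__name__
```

x is tuple; result = 'tuple'

'tuple'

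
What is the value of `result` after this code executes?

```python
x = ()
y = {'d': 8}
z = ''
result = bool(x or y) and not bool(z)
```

x = (); y = {'d': 8}; z = ''; result = True

True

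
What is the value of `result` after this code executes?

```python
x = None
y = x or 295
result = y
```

x = None; y = 295; result = 295

295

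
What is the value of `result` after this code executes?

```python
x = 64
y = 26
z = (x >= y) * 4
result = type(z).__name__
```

x is int; y is int; z is int; result = 'int'

'int'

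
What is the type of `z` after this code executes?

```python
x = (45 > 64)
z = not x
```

'not' returns bool

bool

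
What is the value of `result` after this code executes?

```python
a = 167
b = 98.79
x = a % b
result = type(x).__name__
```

a is int; b is float; x is float; result = 'float'

'float'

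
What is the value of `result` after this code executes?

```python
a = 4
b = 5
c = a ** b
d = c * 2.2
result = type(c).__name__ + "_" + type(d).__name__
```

a is int; b is int; c is int; d is float; result = 'int_float'

'int_float'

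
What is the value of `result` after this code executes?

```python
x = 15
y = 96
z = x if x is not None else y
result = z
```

x = 15; y = 96; z = 15; result = 15

15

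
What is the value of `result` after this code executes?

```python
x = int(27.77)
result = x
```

x = 27; result = 27

27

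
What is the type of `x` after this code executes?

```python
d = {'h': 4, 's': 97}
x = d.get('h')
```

dict.get() returns value type when found

int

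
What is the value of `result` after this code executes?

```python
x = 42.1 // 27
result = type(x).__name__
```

x is float; result = 'float'

'float'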